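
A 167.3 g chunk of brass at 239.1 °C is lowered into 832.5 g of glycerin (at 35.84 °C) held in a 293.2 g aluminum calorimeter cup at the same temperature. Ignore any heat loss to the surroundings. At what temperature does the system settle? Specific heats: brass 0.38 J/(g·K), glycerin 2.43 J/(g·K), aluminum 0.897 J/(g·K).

T_f ≈ 41.3 °C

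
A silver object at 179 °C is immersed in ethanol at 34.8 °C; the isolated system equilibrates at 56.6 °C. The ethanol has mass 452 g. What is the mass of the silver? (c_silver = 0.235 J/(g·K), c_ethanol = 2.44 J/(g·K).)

Heat lost by the silver = heat gained by the ethanol:
m·0.235·(179 − 56.6) = 452·2.44·(56.6 − 34.8)
28.76 m = 24043  ⇒  m ≈ 835.9 g

m ≈ 836 g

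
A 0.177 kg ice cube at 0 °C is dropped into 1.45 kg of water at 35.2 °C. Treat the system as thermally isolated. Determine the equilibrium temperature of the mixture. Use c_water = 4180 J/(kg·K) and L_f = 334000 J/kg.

T_f ≈ 22.7 °C

Sum of m c ΔT and latent-heat terms is zero:
melt ice: 0.177·334000 = 59118
  warm the meltwater: 739.86 T
  water: 6061(T − 35.2)
6800.9 T = 213347 − 59118 = 154229
T ≈ 22.68 °C — above 0 °C, consistent with complete melting.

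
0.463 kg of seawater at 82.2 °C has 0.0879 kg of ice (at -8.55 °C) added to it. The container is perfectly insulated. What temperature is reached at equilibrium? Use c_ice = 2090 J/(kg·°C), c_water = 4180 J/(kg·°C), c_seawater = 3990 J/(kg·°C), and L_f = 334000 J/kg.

T_f ≈ 54.6 °C

Setting the total heat transfer to zero:
warm ice to 0 °C: 0.0879×2090×(0 − (-8.55)) = 1570.7; latent heat to melt: 0.0879×334000 = 29359; meltwater 0→T: 0.0879×4180×T = 367.42 T; seawater cools: 0.463×3990×(T − 82.2) = 1847.4(T − 82.2)
2214.8 T = 151854 − 30929 = 120924
T ≈ 54.60 °C — above 0 °C, consistent with complete melting.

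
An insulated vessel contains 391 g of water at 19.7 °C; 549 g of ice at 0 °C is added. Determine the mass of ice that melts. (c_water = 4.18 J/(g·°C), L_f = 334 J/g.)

Heat available from the water dropping to 0 °C: 391·4.18·19.7 = 32197 J.
Fully melting the ice requires m_ice L_f = 549·334 = 183366 J.
That's not enough to melt it all — equilibrium is at 0 °C with ice remaining.
Mass melted = 32197/334 ≈ 96.4 g.

m_melted ≈ 96.4 g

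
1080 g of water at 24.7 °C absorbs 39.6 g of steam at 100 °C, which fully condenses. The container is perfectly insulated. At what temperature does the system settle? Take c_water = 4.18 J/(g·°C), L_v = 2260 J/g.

T_f ≈ 46.5 °C

Net heat exchanged in the isolated system is zero:
condense steam: −39.6×2260 = −89496; condensate cools 100→T: 39.6×4.18×(T − 100) = 165.53(T − 100); original water: 4514.4(T − 24.7)
4679.9 T = 89496 + 16553 + 111506 = 217554
T ≈ 46.49 °C (< 100 °C, so full condensation is consistent).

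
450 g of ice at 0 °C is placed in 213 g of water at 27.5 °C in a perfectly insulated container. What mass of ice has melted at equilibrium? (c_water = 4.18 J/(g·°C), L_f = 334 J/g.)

m_melted ≈ 73.3 g

Water can give up m c ΔT = 213·4.18·27.5 = 24484 J before reaching 0 °C.
To melt every bit of ice: 450·334 = 150300 J.
24484 J < 150300 J, so only part of the ice melts and the system sits at 0 °C.
m_melt = 24484 / L_f = 73.31 g.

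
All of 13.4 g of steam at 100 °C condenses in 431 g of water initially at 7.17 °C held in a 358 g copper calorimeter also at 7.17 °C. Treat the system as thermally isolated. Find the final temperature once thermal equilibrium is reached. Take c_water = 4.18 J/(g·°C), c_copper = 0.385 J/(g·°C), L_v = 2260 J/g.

Taking heat into each body as positive, Σ m c ΔT = 0:
latent heat released on condensation: 13.4×2260 = 30284
  condensate cools 100→T: 13.4×4.18×(T − 100) = 56.01(T − 100)
  water warms: 431×4.18×(T − 7.17) = 1801.6(T − 7.17)
  cup: 137.83(T − 7.17)
1995.4 T = 30284 + 5601.2 + 13906 = 49791
T ≈ 24.95 °C, under the boiling point, so the assumption holds.

T_f ≈ 25.0 °C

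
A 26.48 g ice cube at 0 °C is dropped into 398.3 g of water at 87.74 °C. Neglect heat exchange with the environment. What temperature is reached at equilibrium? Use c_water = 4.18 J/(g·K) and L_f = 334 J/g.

T_f ≈ 77.3 °C

Taking heat into each body as positive, Σ m c ΔT = 0:
fusion: m_ice L_f = 26.48·334 = 8844.3; warm the meltwater: 110.69 T; water cools: 398.3·4.18·(T − 87.74) = 1664.9(T − 87.74)
1775.6 T = 146078 − 8844.3 = 137233
T ≈ 77.29 °C. Since T > 0 °C, the all-ice-melts assumption holds.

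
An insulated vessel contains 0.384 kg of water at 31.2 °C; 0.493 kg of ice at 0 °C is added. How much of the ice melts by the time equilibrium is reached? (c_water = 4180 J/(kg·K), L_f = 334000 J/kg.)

Water can give up m c ΔT = 0.384×4180×31.2 = 50080 J before reaching 0 °C.
Fully melting the ice requires m_ice L_f = 0.493×334000 = 164662 J.
That's not enough to melt it all — equilibrium is at 0 °C with ice remaining.
Mass melted = 50080/334000 ≈ 0.1499 kg.

m_melted ≈ 0.15 kg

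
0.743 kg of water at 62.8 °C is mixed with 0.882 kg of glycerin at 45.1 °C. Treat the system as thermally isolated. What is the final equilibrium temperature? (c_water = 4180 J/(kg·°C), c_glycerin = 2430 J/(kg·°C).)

T_f ≈ 55.6 °C

Taking heat into each body as positive, Σ m c ΔT = 0:
0.743·4180·(T − 62.8) + 0.882·2430·(T − 45.1) = 0
5249 T = 291701
T ≈ 55.57 °C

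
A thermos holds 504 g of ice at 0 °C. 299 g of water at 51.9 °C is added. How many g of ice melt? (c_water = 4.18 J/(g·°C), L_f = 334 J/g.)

m_melted ≈ 194 g

Cooling the water to 0 °C releases 299·4.18·51.9 = 64866 J.
Fully melting the ice requires m_ice L_f = 504·334 = 168336 J.
64866 J < 168336 J, so only part of the ice melts and the system sits at 0 °C.
m_melt = 64866 / L_f = 194.2 g.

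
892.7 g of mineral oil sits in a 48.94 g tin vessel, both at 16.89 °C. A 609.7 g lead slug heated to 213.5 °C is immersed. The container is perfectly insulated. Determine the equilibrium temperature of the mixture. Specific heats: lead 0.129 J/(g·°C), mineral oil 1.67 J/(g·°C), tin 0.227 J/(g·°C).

T_f ≈ 26.7 °C

Setting the total heat transfer to zero:
609.7*0.129*(T − 213.5) + 892.7*1.67*(T − 16.89) + 48.94*0.227*(T − 16.89) = 0
1580.6 T = 42159
T = 42159/1580.6 ≈ 26.67 °C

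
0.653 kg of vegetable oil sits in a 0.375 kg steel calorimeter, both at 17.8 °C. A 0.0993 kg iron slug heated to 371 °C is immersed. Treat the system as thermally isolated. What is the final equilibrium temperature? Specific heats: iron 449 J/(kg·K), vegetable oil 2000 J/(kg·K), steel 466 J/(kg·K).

T_f ≈ 28.1 °C

T_f is the heat-capacity-weighted average of the initial temperatures:
T_f = (44.59·371 + 1306·17.8 + 174.75·17.8) / (44.59 + 1306 + 174.75)
    = 42899 / 1525.3 ≈ 28.12 °C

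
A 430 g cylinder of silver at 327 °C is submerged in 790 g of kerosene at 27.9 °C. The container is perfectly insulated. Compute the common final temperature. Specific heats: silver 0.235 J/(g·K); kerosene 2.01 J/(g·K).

T_f ≈ 45.8 °C

Taking heat into each body as positive, Σ m c ΔT = 0:
430·0.235·(T − 327) + 790·2.01·(T − 27.9) = 0
101.05(T − 327) + 1587.9(T − 27.9) = 0
(101.05 + 1587.9) T = 101.05·327 + 1587.9·27.9
T = 77346 / 1688.9 = 45.8 °C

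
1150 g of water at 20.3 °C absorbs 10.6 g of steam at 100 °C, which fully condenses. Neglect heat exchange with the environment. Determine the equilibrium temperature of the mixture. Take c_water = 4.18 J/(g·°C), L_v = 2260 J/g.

Setting the total heat transfer to zero:
condense steam: −10.6·2260 = −23956; condensed water 100 °C→T: 44.31(T − 100); original water: 4807(T − 20.3)
4851.3 T = 23956 + 4430.8 + 97582 = 125969
T ≈ 25.97 °C — below 100 °C, confirming all the steam condensed.

T_f ≈ 26.0 °C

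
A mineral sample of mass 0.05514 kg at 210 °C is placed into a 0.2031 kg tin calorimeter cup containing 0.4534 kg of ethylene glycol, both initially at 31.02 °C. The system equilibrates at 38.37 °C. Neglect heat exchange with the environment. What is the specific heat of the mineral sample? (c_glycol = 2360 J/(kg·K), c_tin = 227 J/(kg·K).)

Energy conservation, ΣQ = 0:
0.05514·c·(38.37 − 210) + 0.4534·2360·(38.37 − 31.02) + 0.2031·227·(38.37 − 31.02) = 0
-9.464 c = -8203.5
c = -8203.5/-9.464 ≈ 866.8 J/(kg·K)

c ≈ 867 J/(kg·K)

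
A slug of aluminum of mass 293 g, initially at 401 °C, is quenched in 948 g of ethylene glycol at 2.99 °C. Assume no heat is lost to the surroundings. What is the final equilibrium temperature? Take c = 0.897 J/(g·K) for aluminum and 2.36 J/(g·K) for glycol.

T_f ≈ 44.8 °C

Setting the total heat transfer to zero:
293*0.897*(T − 401) + 948*2.36*(T − 2.99) = 0
262.82(T − 401) + 2237.3(T − 2.99) = 0
2500.1 T = 112081
T = 112081 / 2500.1 = 44.8 °C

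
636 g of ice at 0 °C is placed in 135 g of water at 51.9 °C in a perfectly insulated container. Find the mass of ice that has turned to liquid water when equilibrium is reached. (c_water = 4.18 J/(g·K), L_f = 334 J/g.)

m_melted ≈ 87.7 g

Heat available from the water dropping to 0 °C: 135·4.18·51.9 = 29287 J.
Melting all 636 g of ice would need 636·334 = 212424 J.
That's not enough to melt it all — equilibrium is at 0 °C with ice remaining.
Mass melted = 29287/334 ≈ 87.69 g.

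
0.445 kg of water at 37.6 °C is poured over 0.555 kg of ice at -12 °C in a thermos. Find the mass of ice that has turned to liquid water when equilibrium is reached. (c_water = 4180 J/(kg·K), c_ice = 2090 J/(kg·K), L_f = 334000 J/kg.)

Heat available from the water dropping to 0 °C: 0.445·4180·37.6 = 69940 J.
Of that, 0.555·2090·12 = 13919 J goes to bring the ice to 0 °C, leaving 56020 J.
To melt every bit of ice: 0.555·334000 = 185370 J.
Since 56020 < 185370 J, not all the ice melts; equilibrium is at 0 °C.
Mass melted = 56020/334000 ≈ 0.1677 kg.

m_melted ≈ 0.168 kg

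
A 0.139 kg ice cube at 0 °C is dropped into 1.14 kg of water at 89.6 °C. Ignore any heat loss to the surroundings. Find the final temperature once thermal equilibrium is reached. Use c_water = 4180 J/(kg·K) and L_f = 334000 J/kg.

T_f ≈ 71.2 °C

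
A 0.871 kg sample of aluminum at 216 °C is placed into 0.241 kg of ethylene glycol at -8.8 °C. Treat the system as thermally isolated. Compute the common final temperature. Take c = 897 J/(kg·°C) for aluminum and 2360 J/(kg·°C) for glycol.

With ΣQ=0 the equilibrium temperature is the m·c-weighted mean:
T_f = (781.29×216 + 568.76×(-8.8)) / (781.29 + 568.76)
    = 163753 / 1350 ≈ 121.29 °C

T_f ≈ 121.3 °C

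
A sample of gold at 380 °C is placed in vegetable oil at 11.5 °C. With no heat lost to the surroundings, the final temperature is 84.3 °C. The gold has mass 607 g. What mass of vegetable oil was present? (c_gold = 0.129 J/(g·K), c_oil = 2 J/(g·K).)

m ≈ 159 g

|Q_gold| = |Q_oil|:
607×0.129×(380 − 84.3) = m×2×(84.3 − 11.5)
145.6 m = 23154  ⇒  m ≈ 159 g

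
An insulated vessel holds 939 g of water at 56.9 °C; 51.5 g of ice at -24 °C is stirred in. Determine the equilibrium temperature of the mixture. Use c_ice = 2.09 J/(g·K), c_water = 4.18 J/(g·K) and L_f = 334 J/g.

T_f ≈ 49.2 °C

Energy conservation, ΣQ = 0:
warm ice to 0 °C: 51.5×2.09×(0 − (-24)) = 2583.2; fusion: m_ice L_f = 51.5×334 = 17201; meltwater 0→T: 51.5×4.18×T = 215.27 T; water cools: 939×4.18×(T − 56.9) = 3925(T − 56.9)
4140.3 T = 223334 − 19784 = 203549
T ≈ 49.16 °C — above 0 °C, consistent with complete melting.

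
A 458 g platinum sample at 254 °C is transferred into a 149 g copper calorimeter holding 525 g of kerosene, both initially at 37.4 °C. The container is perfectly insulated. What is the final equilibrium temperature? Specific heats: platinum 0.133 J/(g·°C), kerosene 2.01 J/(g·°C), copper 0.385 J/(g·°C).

Taking heat into each body as positive, Σ m c ΔT = 0:
458*0.133*(T − 254) + 525*2.01*(T − 37.4) + 149*0.385*(T − 37.4) = 0
60.91(T − 254) + 1055.2(T − 37.4) + 57.37(T − 37.4) = 0
1173.5 T = 57084
T = 57084 / 1173.5 = 48.6 °C

T_f ≈ 48.6 °C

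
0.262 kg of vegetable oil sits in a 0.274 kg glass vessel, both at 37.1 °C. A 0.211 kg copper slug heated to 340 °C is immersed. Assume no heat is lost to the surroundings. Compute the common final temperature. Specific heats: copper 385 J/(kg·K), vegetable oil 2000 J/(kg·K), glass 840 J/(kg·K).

T_f ≈ 66.6 °C

Setting the total heat transfer to zero:
0.211·385·(T − 340) + 0.262·2000·(T − 37.1) + 0.274·840·(T − 37.1) = 0
(81.23 + 524 + 230.16) T = 81.23·340 + 524·37.1 + 230.16·37.1
T ≈ 66.55 °C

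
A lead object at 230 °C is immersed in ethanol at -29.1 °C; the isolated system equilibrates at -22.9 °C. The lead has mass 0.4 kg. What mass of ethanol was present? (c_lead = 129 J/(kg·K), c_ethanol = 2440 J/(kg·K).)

m ≈ 0.863 kg

Heat lost by the lead = heat gained by the ethanol:
0.4·129·(230 − -22.9) = m·2440·(-22.9 − (-29.1))
15128 m = 13050  ⇒  m ≈ 0.8626 kg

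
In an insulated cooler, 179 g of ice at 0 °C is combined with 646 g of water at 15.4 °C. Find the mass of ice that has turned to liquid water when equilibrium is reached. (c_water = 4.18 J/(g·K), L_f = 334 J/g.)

m_melted ≈ 125 g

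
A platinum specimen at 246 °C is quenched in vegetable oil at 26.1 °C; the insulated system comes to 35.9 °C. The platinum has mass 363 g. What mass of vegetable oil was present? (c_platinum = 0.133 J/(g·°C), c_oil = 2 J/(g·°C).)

Energy conservation, ΣQ = 0:
363×0.133×(35.9 − 246) + m×2×(35.9 − 26.1) = 0
19.6 m = 10143
m = 10143/19.6 ≈ 517.5 g

m ≈ 518 g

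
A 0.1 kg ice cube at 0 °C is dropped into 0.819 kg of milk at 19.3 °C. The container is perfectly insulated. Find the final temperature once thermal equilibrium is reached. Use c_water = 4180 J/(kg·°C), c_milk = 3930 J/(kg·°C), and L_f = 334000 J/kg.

Energy balance with sensible and latent terms:
fusion: m_ice L_f = 0.1·334000 = 33400; meltwater 0→T: 0.1·4180·T = 418 T; milk cools: 0.819·3930·(T − 19.3) = 3218.7(T − 19.3)
3636.7 T = 62120 − 33400 = 28720
T ≈ 7.90 °C. Since T > 0 °C, the all-ice-melts assumption holds.

T_f ≈ 7.9 °C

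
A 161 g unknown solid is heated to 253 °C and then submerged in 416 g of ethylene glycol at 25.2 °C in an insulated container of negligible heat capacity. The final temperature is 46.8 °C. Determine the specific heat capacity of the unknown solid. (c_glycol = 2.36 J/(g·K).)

c ≈ 0.639 J/(g·K)

Net heat exchanged in the isolated system is zero:
161×c×(46.8 − 253) + 416×2.36×(46.8 − 25.2) = 0
-33198 c = -21206
c = -21206/-33198 ≈ 0.6388 J/(g·K)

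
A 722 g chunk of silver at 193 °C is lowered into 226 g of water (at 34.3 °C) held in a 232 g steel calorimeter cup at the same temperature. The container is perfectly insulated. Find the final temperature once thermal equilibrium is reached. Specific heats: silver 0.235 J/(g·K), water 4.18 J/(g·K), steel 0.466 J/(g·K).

Heat gained plus heat lost sum to zero:
722*0.235*(T − 193) + 226*4.18*(T − 34.3) + 232*0.466*(T − 34.3) = 0
(169.67 + 944.68 + 108.11) T = 169.67*193 + 944.68*34.3 + 108.11*34.3
T ≈ 56.33 °C

T_f ≈ 56.3 °C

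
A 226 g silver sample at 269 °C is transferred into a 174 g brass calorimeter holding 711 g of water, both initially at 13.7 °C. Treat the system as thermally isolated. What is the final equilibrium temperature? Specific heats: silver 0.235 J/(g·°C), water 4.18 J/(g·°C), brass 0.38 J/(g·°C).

T_f ≈ 18.1 °C

Energy conservation, ΣQ = 0:
226*0.235*(T − 269) + 711*4.18*(T − 13.7) + 174*0.38*(T − 13.7) = 0
(53.11 + 2972 + 66.12) T = 53.11*269 + 2972*13.7 + 66.12*13.7
T ≈ 18.09 °C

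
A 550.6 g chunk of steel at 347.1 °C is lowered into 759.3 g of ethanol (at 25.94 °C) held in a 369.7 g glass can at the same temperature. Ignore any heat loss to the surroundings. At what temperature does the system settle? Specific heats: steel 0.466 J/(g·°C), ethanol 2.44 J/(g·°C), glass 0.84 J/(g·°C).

Let T be the final temperature. ΣQ_i = 0:
550.6·0.466·(T − 347.1) + 759.3·2.44·(T − 25.94) + 369.7·0.84·(T − 25.94) = 0
(256.58 + 1852.7 + 310.55) T = 256.58·347.1 + 1852.7·25.94 + 310.55·25.94
T ≈ 59.99 °C

T_f ≈ 60.0 °C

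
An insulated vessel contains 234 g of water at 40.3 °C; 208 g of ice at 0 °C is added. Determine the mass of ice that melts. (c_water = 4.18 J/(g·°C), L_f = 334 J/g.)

m_melted ≈ 118 g

Water can give up m c ΔT = 234×4.18×40.3 = 39418 J before reaching 0 °C.
To melt every bit of ice: 208×334 = 69472 J.
Since 39418 < 69472 J, not all the ice melts; equilibrium is at 0 °C.
Mass melted = 39418/334 ≈ 118 g.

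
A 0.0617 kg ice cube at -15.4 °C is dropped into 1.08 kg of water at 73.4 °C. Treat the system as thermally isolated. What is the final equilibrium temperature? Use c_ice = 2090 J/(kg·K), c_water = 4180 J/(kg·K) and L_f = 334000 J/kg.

T_f ≈ 64.7 °C

Energy conservation, ΣQ = 0:
ice -15.4→0 °C: 0.0617×2090×15.4 = 1985.9; fusion: m_ice L_f = 0.0617×334000 = 20608; warm the meltwater: 257.91 T; water: 4514.4(T − 73.4)
4772.3 T = 331357 − 22594 = 308763
T ≈ 64.70 °C. Since T > 0 °C, the all-ice-melts assumption holds.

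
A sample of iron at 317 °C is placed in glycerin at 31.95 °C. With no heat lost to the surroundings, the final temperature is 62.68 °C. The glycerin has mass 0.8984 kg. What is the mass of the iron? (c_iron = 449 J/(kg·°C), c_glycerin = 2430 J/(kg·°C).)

m ≈ 0.588 kg

|Q_iron| = |Q_glycerin|:
m·449·(317 − 62.68) = 0.8984·2430·(62.68 − 31.95)
114190 m = 67087  ⇒  m ≈ 0.5875 kg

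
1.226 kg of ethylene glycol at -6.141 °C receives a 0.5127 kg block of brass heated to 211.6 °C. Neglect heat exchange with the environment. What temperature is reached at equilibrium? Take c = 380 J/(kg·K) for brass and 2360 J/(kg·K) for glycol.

With ΣQ=0 the equilibrium temperature is the m·c-weighted mean:
T_f = (194.83·211.6 + 2893.4·(-6.141)) / (194.83 + 2893.4)
    = 23457 / 3088.2 ≈ 7.60 °C

T_f ≈ 7.6 °C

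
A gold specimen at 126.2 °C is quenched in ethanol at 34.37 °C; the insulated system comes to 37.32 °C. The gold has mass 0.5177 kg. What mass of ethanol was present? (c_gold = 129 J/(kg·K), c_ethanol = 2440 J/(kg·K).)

m ≈ 0.825 kg

Heat lost by the gold = heat gained by the ethanol:
0.5177·129·(126.2 − 37.32) = m·2440·(37.32 − 34.37)
7198 m = 5935.7  ⇒  m ≈ 0.8246 kg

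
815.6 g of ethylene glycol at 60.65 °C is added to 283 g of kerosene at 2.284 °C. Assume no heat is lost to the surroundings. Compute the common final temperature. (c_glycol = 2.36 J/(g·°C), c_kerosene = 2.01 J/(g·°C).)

T_f ≈ 47.3 °C

|Q_glycol| = |Q_kerosene|:
815.6×2.36×(60.65 − T) = 283×2.01×(T − 2.284)
1924.8(60.65 − T) = 568.83(T − 2.284)
2493.6 T = 118039  ⇒  T ≈ 47.34 °C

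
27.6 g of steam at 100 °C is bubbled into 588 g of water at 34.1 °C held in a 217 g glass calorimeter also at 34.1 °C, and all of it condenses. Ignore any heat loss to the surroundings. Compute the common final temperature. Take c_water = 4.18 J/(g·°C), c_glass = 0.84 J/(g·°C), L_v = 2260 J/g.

T_f ≈ 59.5 °C

Heat gained plus heat lost sum to zero:
latent heat released on condensation: 27.6×2260 = 62376; condensed water 100 °C→T: 115.37(T − 100); water warms: 588×4.18×(T − 34.1) = 2457.8(T − 34.1); glass cup: 217×0.84×(T − 34.1) = 182.28(T − 34.1)
2755.5 T = 62376 + 11537 + 90028 = 163941
T ≈ 59.50 °C (< 100 °C, so full condensation is consistent).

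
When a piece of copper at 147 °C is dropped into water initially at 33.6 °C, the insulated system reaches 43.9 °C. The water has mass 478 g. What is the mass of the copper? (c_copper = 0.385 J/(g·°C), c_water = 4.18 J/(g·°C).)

|Q_copper| = |Q_water|:
m·0.385·(147 − 43.9) = 478·4.18·(43.9 − 33.6)
39.69 m = 20580  ⇒  m ≈ 518.5 g

m ≈ 518 g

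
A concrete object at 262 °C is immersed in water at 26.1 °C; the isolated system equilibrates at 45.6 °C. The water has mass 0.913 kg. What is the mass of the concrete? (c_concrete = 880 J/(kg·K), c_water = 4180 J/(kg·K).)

m ≈ 0.391 kg

Heat lost by the concrete = heat gained by the water:
m×880×(262 − 45.6) = 0.913×4180×(45.6 − 26.1)
190432 m = 74419  ⇒  m ≈ 0.3908 kg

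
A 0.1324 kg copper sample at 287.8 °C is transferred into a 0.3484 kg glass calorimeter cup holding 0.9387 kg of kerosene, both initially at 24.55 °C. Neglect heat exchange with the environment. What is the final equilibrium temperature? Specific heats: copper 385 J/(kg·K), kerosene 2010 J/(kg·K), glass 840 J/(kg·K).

T_f ≈ 30.6 °C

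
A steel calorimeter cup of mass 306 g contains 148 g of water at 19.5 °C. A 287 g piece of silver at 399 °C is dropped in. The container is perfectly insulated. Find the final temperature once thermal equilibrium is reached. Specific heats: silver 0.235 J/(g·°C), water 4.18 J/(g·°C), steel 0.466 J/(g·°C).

Conservation of energy gives ΣQ = 0:
287×0.235×(T − 399) + 148×4.18×(T − 19.5) + 306×0.466×(T − 19.5) = 0
67.44(T − 399) + 618.64(T − 19.5) + 142.6(T − 19.5) = 0
(67.44 + 618.64 + 142.6) T = 67.44×399 + 618.64×19.5 + 142.6×19.5
T = 41755 / 828.68 = 50.4 °C

T_f ≈ 50.4 °C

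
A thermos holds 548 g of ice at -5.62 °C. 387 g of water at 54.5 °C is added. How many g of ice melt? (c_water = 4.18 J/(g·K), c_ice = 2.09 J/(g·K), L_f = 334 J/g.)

Heat available from the water dropping to 0 °C: 387×4.18×54.5 = 88162 J.
Warming the ice to 0 °C takes 548×2.09×5.62 = 6436.7 J, leaving 81726 J for melting.
To melt every bit of ice: 548×334 = 183032 J.
Since 81726 < 183032 J, not all the ice melts; equilibrium is at 0 °C.
m_melt = 81726 / L_f = 244.7 g.

m_melted ≈ 245 g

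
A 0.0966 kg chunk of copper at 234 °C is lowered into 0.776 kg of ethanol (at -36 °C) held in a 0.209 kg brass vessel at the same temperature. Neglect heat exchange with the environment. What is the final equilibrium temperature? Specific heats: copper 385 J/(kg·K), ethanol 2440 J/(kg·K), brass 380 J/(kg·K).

T_f ≈ -31.0 °C

Energy conservation, ΣQ = 0:
0.0966*385*(T − 234) + 0.776*2440*(T − (-36)) + 0.209*380*(T − (-36)) = 0
(37.19 + 1893.4 + 79.42) T = 37.19*234 + 1893.4*(-36) + 79.42*(-36)
T ≈ -31.00 °C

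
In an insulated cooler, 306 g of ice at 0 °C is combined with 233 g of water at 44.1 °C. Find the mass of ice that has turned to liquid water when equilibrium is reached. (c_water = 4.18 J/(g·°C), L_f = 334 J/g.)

m_melted ≈ 129 g

Water can give up m c ΔT = 233×4.18×44.1 = 42951 J before reaching 0 °C.
Melting all 306 g of ice would need 306×334 = 102204 J.
Since 42951 < 102204 J, not all the ice melts; equilibrium is at 0 °C.
Mass melted = 42951/334 ≈ 128.6 g.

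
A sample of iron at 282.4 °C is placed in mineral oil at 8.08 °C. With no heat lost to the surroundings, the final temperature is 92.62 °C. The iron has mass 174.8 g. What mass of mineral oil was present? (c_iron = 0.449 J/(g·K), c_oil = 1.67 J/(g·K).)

Taking heat into each body as positive, Σ m c ΔT = 0:
174.8·0.449·(92.62 − 282.4) + m·1.67·(92.62 − 8.08) = 0
141.18 m = 14895
m = 14895/141.18 ≈ 105.5 g

m ≈ 106 g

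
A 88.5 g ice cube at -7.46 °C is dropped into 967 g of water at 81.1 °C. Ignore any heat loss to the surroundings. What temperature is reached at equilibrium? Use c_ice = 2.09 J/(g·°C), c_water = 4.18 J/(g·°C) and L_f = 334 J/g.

T_f ≈ 67.3 °C

Setting the total heat transfer to zero:
warm ice to 0 °C: 88.5×2.09×(0 − (-7.46)) = 1379.8; latent heat to melt: 88.5×334 = 29559; meltwater 0→T: 88.5×4.18×T = 369.93 T; water: 4042.1(T − 81.1)
4412 T = 327811 − 30939 = 296872
T ≈ 67.29 °C. Since T > 0 °C, the all-ice-melts assumption holds.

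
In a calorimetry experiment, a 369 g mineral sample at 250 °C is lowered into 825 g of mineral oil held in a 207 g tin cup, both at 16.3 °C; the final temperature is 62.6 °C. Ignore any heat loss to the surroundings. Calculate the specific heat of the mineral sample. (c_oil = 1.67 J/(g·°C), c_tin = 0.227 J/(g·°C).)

Net heat exchanged in the isolated system is zero:
369·c·(62.6 − 250) + 825·1.67·(62.6 − 16.3) + 207·0.227·(62.6 − 16.3) = 0
-69151 c = -65965
c = -65965/-69151 ≈ 0.9539 J/(g·°C)

c ≈ 0.954 J/(g·°C)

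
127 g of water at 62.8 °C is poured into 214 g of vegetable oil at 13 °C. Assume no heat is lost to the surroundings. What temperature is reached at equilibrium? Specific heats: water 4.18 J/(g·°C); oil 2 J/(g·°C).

T_f ≈ 40.6 °C

With ΣQ=0 the equilibrium temperature is the m·c-weighted mean:
T_f = (530.86*62.8 + 428*13) / (530.86 + 428)
    = 38902 / 958.86 ≈ 40.57 °C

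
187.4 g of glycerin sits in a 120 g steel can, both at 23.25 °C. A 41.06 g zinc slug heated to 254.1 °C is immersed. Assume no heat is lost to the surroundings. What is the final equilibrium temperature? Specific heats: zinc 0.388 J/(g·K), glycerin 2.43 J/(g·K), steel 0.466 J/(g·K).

Setting the total heat transfer to zero:
41.06*0.388*(T − 254.1) + 187.4*2.43*(T − 23.25) + 120*0.466*(T − 23.25) = 0
527.23 T = 15936
T = 15936/527.23 ≈ 30.23 °C

T_f ≈ 30.2 °C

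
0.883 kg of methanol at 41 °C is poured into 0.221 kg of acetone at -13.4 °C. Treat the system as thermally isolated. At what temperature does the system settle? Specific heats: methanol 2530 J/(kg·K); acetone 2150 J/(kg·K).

T_f ≈ 31.5 °C

Net heat exchanged in the isolated system is zero:
0.883·2530·(T − 41) + 0.221·2150·(T − (-13.4)) = 0
2234(T − 41) + 475.15(T − (-13.4)) = 0
2709.1 T = 85227
T ≈ 31.46 °C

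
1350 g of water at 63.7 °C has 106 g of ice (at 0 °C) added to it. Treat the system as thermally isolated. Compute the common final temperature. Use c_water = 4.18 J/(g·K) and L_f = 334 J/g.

T_f ≈ 53.2 °C

Conservation of energy gives ΣQ = 0:
melt ice: 106×334 = 35404; warm the meltwater: 443.08 T; water: 5643(T − 63.7)
6086.1 T = 359459 − 35404 = 324055
T ≈ 53.25 °C (positive, so assuming full melt was valid).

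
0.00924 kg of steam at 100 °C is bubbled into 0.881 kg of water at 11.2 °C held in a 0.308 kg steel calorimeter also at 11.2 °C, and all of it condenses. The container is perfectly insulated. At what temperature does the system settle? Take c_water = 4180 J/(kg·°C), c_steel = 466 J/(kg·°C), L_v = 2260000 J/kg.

Net heat exchanged in the isolated system is zero:
steam→water at 100 °C releases m L_v = 0.00924×2260000 = 20882; condensed water 100 °C→T: 38.62(T − 100); water warms: 0.881×4180×(T − 11.2) = 3682.6(T − 11.2); cup: 143.53(T − 11.2)
3864.7 T = 20882 + 3862.3 + 42852 = 67597
T ≈ 17.49 °C — below 100 °C, confirming all the steam condensed.

T_f ≈ 17.5 °C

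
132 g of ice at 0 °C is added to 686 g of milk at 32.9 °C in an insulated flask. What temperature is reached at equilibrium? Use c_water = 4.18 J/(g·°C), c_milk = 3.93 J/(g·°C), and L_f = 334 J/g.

T_f ≈ 13.7 °C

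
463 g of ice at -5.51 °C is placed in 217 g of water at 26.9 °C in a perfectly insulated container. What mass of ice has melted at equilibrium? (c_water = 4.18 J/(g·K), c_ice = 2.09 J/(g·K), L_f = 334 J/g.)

m_melted ≈ 57.1 g

Water can give up m c ΔT = 217×4.18×26.9 = 24400 J before reaching 0 °C.
Of that, 463×2.09×5.51 = 5331.9 J goes to bring the ice to 0 °C, leaving 19068 J.
Fully melting the ice requires m_ice L_f = 463×334 = 154642 J.
19068 J < 154642 J, so only part of the ice melts and the system sits at 0 °C.
m_melted×334 = 19068  ⇒  m_melted ≈ 57.09 g.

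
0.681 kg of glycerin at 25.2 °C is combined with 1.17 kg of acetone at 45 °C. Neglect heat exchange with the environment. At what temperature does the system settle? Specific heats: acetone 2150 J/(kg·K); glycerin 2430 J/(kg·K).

T_f ≈ 37.1 °C

Heat gained plus heat lost sum to zero:
1.17×2150×(T − 45) + 0.681×2430×(T − 25.2) = 0
(2515.5 + 1654.8) T = 2515.5×45 + 1654.8×25.2
T = 154899/4170.3 ≈ 37.14 °C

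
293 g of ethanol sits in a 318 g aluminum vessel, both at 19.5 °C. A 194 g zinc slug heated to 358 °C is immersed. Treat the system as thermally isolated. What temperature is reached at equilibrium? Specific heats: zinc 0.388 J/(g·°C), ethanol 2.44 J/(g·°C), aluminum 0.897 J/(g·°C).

Energy conservation, ΣQ = 0:
194·0.388·(T − 358) + 293·2.44·(T − 19.5) + 318·0.897·(T − 19.5) = 0
75.27(T − 358) + 714.92(T − 19.5) + 285.25(T − 19.5) = 0
(75.27 + 714.92 + 285.25) T = 75.27·358 + 714.92·19.5 + 285.25·19.5
T = 46451/1075.4 ≈ 43.19 °C

T_f ≈ 43.2 °C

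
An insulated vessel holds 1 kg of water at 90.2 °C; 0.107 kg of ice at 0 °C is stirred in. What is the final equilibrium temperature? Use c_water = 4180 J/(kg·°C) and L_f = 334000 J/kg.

T_f ≈ 73.8 °C

Conservation of energy gives ΣQ = 0:
fusion: m_ice L_f = 0.107×334000 = 35738; meltwater 0→T: 0.107×4180×T = 447.26 T; water: 4180(T − 90.2)
4627.3 T = 377036 − 35738 = 341298
T ≈ 73.76 °C. Since T > 0 °C, the all-ice-melts assumption holds.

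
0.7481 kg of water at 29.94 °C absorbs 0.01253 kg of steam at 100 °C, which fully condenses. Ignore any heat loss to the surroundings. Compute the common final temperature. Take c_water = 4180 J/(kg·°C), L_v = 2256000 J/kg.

Energy conservation, ΣQ = 0:
condense steam: −0.01253·2256000 = −28268
  condensate cools 100→T: 0.01253·4180·(T − 100) = 52.38(T − 100)
  original water: 3127.1(T − 29.94)
3179.4 T = 28268 + 5237.5 + 93624 = 127129
T ≈ 39.98 °C, under the boiling point, so the assumption holds.

T_f ≈ 40.0 °C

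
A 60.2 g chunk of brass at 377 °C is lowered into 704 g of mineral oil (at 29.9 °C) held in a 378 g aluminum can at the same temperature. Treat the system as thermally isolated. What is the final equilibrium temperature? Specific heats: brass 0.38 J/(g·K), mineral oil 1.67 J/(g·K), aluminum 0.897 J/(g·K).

T_f ≈ 35.1 °C

Taking heat into each body as positive, Σ m c ΔT = 0:
60.2·0.38·(T − 377) + 704·1.67·(T − 29.9) + 378·0.897·(T − 29.9) = 0
1537.6 T = 53915
T = 53915 / 1537.6 = 35.1 °C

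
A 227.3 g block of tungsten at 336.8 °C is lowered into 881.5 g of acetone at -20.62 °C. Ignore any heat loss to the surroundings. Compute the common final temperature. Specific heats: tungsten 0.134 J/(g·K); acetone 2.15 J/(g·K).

T_f ≈ -15.0 °C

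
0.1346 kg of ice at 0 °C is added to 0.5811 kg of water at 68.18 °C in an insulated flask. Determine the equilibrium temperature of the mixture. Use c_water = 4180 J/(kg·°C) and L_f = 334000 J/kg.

T_f ≈ 40.3 °C

Sum of m c ΔT and latent-heat terms is zero:
fusion: m_ice L_f = 0.1346·334000 = 44956; warm the meltwater: 562.63 T; water: 2429(T − 68.18)
2991.6 T = 165609 − 44956 = 120653
T ≈ 40.33 °C (positive, so assuming full melt was valid).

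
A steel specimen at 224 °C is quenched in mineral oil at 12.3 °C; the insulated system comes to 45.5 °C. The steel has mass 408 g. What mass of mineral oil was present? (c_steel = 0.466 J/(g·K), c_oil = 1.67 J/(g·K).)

m ≈ 612 g

Heat gained plus heat lost sum to zero:
408×0.466×(45.5 − 224) + m×1.67×(45.5 − 12.3) = 0
55.44 m = 33938
m = 33938/55.44 ≈ 612.1 g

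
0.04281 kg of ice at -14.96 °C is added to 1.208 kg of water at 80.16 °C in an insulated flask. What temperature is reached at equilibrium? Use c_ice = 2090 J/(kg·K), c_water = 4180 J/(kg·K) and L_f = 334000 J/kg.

Energy conservation, ΣQ = 0:
ice -14.96→0 °C: 0.04281×2090×14.96 = 1338.5
  fusion: m_ice L_f = 0.04281×334000 = 14299
  warm the meltwater: 178.95 T
  water: 5049.4(T − 80.16)
5228.4 T = 404763 − 15637 = 389126
T ≈ 74.43 °C (positive, so assuming full melt was valid).

T_f ≈ 74.4 °C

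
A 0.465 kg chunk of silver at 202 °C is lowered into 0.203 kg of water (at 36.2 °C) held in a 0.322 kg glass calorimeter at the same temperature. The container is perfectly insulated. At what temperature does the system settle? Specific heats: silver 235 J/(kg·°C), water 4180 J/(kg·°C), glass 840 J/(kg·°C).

T_f ≈ 51.0 °C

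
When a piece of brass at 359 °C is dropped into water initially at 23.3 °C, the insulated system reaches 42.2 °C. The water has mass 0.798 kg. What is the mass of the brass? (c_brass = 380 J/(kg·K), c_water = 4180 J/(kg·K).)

m ≈ 0.524 kg

Heat lost by the brass = heat gained by the water:
m×380×(359 − 42.2) = 0.798×4180×(42.2 − 23.3)
120384 m = 63044  ⇒  m ≈ 0.5237 kg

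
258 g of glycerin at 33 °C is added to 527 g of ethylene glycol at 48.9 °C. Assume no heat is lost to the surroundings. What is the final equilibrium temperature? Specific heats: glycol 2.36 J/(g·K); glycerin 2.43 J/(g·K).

T_f ≈ 43.6 °C

Conservation of energy gives ΣQ = 0:
527·2.36·(T − 48.9) + 258·2.43·(T − 33) = 0
1243.7(T − 48.9) + 626.94(T − 33) = 0
1870.7 T = 81507
T ≈ 43.57 °C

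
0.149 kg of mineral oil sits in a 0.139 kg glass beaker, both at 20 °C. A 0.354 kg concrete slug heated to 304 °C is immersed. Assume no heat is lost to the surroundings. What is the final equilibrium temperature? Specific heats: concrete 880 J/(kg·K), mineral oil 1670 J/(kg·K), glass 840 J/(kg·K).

Setting the total heat transfer to zero:
0.354×880×(T − 304) + 0.149×1670×(T − 20) + 0.139×840×(T − 20) = 0
(311.52 + 248.83 + 116.76) T = 311.52×304 + 248.83×20 + 116.76×20
T ≈ 150.66 °C

T_f ≈ 150.7 °C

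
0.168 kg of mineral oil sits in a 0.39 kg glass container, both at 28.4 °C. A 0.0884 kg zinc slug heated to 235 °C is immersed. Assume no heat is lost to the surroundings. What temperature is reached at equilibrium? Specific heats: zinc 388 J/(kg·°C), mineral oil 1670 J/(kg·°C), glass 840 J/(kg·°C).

With ΣQ=0 the equilibrium temperature is the m·c-weighted mean:
T_f = (34.3·235 + 280.56·28.4 + 327.6·28.4) / (34.3 + 280.56 + 327.6)
    = 25332 / 642.46 ≈ 39.43 °C

T_f ≈ 39.4 °C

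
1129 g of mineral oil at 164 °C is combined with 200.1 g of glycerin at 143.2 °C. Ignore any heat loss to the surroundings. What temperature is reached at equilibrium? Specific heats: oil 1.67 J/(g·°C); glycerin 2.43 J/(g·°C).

T_f ≈ 159.7 °C

With ΣQ=0 the equilibrium temperature is the m·c-weighted mean:
T_f = (1885.4*164 + 486.24*143.2) / (1885.4 + 486.24)
    = 378841 / 2371.7 ≈ 159.74 °C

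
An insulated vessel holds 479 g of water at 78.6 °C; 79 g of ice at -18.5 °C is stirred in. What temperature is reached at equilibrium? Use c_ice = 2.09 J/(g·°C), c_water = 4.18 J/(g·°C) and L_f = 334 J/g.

Energy balance with sensible and latent terms:
warm ice to 0 °C: 79·2.09·(0 − (-18.5)) = 3054.5
  fusion: m_ice L_f = 79·334 = 26386
  meltwater 0→T: 79·4.18·T = 330.22 T
  water cools: 479·4.18·(T − 78.6) = 2002.2(T − 78.6)
2332.4 T = 157374 − 29441 = 127934
T ≈ 54.85 °C. Since T > 0 °C, the all-ice-melts assumption holds.

T_f ≈ 54.8 °C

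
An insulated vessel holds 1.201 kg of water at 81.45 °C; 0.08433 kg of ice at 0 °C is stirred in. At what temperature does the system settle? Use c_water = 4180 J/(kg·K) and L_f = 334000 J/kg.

Heat gained plus heat lost sum to zero:
fusion: m_ice L_f = 0.08433·334000 = 28166; meltwater 0→T: 0.08433·4180·T = 352.5 T; water: 5020.2(T − 81.45)
5372.7 T = 408894 − 28166 = 380727
T ≈ 70.86 °C — above 0 °C, consistent with complete melting.

T_f ≈ 70.9 °C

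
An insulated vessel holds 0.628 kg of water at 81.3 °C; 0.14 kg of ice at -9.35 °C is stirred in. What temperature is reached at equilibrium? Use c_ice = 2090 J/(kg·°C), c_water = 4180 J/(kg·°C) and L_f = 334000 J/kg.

Let T be the final temperature. ΣQ_i = 0:
warm ice to 0 °C: 0.14×2090×(0 − (-9.35)) = 2735.8; latent heat to melt: 0.14×334000 = 46760; meltwater 0→T: 0.14×4180×T = 585.2 T; water cools: 0.628×4180×(T − 81.3) = 2625(T − 81.3)
3210.2 T = 213416 − 49496 = 163920
T ≈ 51.06 °C (positive, so assuming full melt was valid).

T_f ≈ 51.1 °C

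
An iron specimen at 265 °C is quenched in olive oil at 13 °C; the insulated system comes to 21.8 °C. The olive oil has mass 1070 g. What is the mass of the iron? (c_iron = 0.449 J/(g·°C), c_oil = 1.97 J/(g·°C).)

Heat lost by the iron = heat gained by the oil:
m×0.449×(265 − 21.8) = 1070×1.97×(21.8 − 13)
109.2 m = 18550  ⇒  m ≈ 169.9 g

m ≈ 170 g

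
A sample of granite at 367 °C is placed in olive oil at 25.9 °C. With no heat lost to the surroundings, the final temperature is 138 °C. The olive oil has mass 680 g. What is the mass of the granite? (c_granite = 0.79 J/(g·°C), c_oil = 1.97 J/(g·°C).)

Heat lost by the granite = heat gained by the oil:
m×0.79×(367 − 138) = 680×1.97×(138 − 25.9)
180.91 m = 150169  ⇒  m ≈ 830.1 g

m ≈ 830 g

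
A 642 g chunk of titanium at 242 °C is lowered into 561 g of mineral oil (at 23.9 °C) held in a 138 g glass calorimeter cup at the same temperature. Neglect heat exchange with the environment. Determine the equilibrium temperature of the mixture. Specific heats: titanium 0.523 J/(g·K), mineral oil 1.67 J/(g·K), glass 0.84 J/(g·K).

T_f ≈ 76.6 °C

Conservation of energy gives ΣQ = 0:
642×0.523×(T − 242) + 561×1.67×(T − 23.9) + 138×0.84×(T − 23.9) = 0
(335.77 + 936.87 + 115.92) T = 335.77×242 + 936.87×23.9 + 115.92×23.9
T = 106417 / 1388.6 = 76.6 °C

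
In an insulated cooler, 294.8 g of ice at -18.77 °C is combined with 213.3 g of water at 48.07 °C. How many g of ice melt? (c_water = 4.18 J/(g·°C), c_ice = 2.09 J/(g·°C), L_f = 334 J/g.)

m_melted ≈ 93.7 g

Heat available from the water dropping to 0 °C: 213.3×4.18×48.07 = 42859 J.
Of that, 294.8×2.09×18.77 = 11565 J goes to bring the ice to 0 °C, leaving 31294 J.
To melt every bit of ice: 294.8×334 = 98463 J.
31294 J < 98463 J, so only part of the ice melts and the system sits at 0 °C.
m_melted×334 = 31294  ⇒  m_melted ≈ 93.69 g.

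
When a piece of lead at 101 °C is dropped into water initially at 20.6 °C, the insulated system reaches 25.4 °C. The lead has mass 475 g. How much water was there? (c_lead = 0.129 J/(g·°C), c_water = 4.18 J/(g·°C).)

m ≈ 231 g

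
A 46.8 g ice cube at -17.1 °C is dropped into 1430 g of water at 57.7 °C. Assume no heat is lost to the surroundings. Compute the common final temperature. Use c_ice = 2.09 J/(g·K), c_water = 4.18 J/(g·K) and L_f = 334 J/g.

T_f ≈ 53.1 °C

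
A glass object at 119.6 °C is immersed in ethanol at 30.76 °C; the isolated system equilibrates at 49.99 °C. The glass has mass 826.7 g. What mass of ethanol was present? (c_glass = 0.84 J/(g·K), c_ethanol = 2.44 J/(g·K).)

m ≈ 1030 g

Conservation of energy gives ΣQ = 0:
826.7·0.84·(49.99 − 119.6) + m·2.44·(49.99 − 30.76) = 0
46.92 m = 48339
m = 48339/46.92 ≈ 1030 g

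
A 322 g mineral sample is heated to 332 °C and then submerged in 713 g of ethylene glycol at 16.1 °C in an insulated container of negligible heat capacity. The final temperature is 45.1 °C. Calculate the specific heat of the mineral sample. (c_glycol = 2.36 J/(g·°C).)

c ≈ 0.528 J/(g·°C)

Let T be the final temperature. ΣQ_i = 0:
322·c·(45.1 − 332) + 713·2.36·(45.1 − 16.1) = 0
-92382 c = -48798
c = -48798/-92382 ≈ 0.5282 J/(g·°C)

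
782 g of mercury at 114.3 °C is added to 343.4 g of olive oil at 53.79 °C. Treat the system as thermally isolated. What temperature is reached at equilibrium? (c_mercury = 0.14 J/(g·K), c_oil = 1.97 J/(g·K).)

T_f ≈ 62.2 °C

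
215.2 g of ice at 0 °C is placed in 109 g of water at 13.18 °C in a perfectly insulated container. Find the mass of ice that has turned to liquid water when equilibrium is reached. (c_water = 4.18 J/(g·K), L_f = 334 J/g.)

m_melted ≈ 18 g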